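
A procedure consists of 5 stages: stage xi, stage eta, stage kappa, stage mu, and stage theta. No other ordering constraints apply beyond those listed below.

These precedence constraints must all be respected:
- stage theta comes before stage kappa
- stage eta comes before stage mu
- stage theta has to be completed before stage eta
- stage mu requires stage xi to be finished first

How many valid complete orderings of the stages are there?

11

2 stages have no prerequisites (stage xi, stage theta), so any of them could come first.
Systematically extending each partial ordering one stage at a time and counting, there are 11 complete orderings.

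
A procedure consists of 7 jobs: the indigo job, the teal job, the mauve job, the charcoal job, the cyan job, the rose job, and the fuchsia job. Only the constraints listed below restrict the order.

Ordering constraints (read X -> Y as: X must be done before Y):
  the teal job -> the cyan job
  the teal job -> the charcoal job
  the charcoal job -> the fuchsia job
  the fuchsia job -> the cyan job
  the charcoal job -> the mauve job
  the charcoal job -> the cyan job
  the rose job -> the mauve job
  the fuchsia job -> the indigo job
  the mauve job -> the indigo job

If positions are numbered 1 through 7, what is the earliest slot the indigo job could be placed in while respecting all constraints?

6

The jobs that are forced before the indigo job, directly or transitively, are the teal job, the mauve job, the charcoal job, the rose job, the fuchsia job. That's 5 jobs.
With 5 mandatory predecessors, the earliest the indigo job can sit is position 5+1 = 6, and placing just those 5 first achieves it.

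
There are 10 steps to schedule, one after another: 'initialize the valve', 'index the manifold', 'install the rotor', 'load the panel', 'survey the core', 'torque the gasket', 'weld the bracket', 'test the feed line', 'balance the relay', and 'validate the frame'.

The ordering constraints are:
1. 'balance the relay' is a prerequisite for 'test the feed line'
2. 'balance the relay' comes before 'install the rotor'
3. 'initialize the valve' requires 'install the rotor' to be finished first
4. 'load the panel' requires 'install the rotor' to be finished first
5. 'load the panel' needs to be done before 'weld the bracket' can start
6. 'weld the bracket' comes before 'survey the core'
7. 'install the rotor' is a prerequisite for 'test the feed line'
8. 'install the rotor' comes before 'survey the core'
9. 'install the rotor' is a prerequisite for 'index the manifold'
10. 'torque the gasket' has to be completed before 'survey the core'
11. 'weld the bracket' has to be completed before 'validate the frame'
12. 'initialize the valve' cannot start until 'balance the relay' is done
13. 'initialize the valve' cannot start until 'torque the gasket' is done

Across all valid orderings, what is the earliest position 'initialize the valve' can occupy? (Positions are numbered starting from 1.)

4

Working backwards through the constraints from 'initialize the valve', its full set of required predecessors is 'install the rotor', 'torque the gasket', 'balance the relay' — 3 of them.
So at minimum 3 steps come before 'initialize the valve', putting 'initialize the valve' no earlier than position 4. That position is achievable by scheduling exactly those predecessors first.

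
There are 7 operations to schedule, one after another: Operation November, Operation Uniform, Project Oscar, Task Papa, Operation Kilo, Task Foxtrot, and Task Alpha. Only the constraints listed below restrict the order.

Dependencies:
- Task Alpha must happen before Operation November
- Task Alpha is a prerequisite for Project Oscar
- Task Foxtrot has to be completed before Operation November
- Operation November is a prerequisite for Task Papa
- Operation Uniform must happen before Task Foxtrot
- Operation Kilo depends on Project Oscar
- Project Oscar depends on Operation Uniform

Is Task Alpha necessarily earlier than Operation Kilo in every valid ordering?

Chaining the stated constraints: Task Alpha → Project Oscar → Operation Kilo.
That forces Task Alpha before Operation Kilo in every valid schedule.

Yes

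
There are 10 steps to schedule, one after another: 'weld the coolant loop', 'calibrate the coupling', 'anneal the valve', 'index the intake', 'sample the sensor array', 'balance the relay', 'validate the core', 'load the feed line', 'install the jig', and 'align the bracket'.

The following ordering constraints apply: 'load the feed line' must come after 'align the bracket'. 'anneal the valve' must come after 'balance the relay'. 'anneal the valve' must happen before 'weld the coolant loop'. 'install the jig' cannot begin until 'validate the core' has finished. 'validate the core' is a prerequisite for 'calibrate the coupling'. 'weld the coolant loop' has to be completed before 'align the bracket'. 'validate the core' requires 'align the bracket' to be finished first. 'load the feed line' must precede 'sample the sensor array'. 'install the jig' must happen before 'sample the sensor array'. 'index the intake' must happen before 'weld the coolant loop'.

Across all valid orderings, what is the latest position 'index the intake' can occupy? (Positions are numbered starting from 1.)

3

Following every chain forward from 'index the intake', the steps that must come later are 'weld the coolant loop', 'calibrate the coupling', 'sample the sensor array', 'validate the core', 'load the feed line', 'install the jig', 'align the bracket' — 7 of them.
So at least 7 steps follow 'index the intake', putting 'index the intake' no later than position 3. That position is achievable by scheduling everything else first.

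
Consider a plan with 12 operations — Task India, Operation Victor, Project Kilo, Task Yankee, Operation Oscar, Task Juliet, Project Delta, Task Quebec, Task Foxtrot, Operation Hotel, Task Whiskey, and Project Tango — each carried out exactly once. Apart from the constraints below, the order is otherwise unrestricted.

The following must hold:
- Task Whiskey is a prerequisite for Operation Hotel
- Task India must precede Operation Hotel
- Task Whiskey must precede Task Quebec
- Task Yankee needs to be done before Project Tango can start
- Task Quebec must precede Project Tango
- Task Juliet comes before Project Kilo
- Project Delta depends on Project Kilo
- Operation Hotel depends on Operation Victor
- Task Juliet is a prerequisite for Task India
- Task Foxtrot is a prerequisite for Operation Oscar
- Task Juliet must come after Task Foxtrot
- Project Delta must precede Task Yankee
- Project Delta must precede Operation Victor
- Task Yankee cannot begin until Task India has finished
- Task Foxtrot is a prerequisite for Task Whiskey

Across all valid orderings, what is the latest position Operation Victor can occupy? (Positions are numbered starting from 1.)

11

The only operation forced after Operation Victor (directly or by a chain) is Operation Hotel.
So at least 1 operation follows Operation Victor, putting Operation Victor no later than position 11. That position is achievable by scheduling everything else first.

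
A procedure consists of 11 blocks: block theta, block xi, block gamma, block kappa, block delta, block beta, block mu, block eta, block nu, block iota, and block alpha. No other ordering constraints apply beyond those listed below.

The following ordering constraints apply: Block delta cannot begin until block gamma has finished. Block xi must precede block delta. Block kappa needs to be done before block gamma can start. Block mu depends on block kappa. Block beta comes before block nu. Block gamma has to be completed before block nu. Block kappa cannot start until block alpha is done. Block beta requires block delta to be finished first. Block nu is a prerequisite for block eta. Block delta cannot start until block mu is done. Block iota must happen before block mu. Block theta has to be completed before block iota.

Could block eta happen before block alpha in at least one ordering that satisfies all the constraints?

The constraints give a chain block alpha → block kappa → block gamma → block nu → block eta, which forces block alpha before block eta.
Hence block eta can never be scheduled before block alpha.

No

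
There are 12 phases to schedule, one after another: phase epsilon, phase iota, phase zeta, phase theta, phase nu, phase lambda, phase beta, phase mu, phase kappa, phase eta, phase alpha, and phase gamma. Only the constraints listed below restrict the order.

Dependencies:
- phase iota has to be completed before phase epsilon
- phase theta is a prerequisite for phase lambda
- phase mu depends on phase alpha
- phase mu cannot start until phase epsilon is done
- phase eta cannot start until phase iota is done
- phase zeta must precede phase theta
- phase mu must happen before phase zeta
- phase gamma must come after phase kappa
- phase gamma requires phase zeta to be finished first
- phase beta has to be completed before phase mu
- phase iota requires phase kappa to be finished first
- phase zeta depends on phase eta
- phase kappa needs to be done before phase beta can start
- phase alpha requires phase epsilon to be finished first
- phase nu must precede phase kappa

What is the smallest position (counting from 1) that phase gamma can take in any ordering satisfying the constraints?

The phases that are forced before phase gamma, directly or transitively, are phase epsilon, phase iota, phase zeta, phase nu, phase beta, phase mu, phase kappa, phase eta, phase alpha. That's 9 phases.
With 9 mandatory predecessors, the earliest phase gamma can sit is position 9+1 = 10, and placing just those 9 first achieves it.

10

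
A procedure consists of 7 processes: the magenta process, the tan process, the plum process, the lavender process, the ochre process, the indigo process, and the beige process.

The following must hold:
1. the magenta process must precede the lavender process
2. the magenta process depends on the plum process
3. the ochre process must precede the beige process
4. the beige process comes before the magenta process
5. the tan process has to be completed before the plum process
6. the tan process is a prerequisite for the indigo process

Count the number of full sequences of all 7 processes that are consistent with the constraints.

32

The processes with no prerequisites are the tan process, the ochre process; any of them can be placed first.
Enumerating by repeatedly choosing an available process (one whose prerequisites are all placed) gives 32 distinct complete orderings.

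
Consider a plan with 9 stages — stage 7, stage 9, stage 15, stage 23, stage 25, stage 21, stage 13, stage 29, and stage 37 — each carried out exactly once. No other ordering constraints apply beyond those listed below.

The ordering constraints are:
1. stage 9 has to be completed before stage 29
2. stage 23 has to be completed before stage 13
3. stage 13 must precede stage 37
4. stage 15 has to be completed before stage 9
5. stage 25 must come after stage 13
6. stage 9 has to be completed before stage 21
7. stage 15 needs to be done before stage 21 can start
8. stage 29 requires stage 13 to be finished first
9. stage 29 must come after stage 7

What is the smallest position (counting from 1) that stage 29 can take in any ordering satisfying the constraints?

Every stage that must precede stage 29 has to come before it. Tracing all chains that end at stage 29, those stages are: stage 7, stage 9, stage 15, stage 23, stage 13 — 5 in total.
So at minimum 5 stages come before stage 29, putting stage 29 no earlier than position 6. That position is achievable by scheduling exactly those predecessors first.

6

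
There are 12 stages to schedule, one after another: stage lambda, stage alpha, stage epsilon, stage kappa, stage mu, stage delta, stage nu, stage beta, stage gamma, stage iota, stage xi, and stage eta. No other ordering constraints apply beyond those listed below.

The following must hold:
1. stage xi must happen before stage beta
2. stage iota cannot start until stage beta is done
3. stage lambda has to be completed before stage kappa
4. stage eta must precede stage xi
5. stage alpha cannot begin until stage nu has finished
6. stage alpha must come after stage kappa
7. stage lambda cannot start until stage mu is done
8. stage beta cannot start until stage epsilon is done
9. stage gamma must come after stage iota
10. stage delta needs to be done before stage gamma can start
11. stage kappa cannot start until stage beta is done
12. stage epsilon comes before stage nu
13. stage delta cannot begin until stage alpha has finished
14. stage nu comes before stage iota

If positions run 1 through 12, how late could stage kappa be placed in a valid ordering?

The stages that are forced after stage kappa, directly or by a chain of constraints, are stage alpha, stage delta, stage gamma. That's 3 stages.
With 3 mandatory successors out of 12 stages total, the latest slot for stage kappa is 12−3 = 9, and it's reachable by doing all non-successors before stage kappa.

9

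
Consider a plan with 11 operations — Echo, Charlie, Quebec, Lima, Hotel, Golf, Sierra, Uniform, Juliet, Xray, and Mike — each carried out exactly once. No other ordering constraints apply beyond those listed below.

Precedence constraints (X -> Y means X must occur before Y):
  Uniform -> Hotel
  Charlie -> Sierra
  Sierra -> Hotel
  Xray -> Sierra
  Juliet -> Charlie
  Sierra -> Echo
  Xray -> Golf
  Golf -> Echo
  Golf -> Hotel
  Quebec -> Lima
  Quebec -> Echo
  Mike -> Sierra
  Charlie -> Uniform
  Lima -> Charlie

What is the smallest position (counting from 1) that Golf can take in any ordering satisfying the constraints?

The only operation forced before Golf (directly or transitively) is Xray.
So at minimum 1 operation comes before Golf, putting Golf no earlier than position 2. That position is achievable by scheduling exactly that predecessor first.

2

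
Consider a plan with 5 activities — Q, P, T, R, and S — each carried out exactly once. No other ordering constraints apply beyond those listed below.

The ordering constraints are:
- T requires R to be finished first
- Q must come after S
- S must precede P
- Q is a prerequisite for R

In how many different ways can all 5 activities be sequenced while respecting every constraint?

4

S is the only activity with nothing required before it, so every ordering starts there.
Enumerating by repeatedly choosing an available activity (one whose prerequisites are all placed) gives 4 distinct complete orderings.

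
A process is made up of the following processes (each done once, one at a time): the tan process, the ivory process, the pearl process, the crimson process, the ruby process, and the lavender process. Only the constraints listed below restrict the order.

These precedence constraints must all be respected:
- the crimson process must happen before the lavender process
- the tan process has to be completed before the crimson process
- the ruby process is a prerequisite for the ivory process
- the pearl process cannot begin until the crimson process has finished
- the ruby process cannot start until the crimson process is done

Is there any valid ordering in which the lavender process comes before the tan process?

No

There is a dependency chain the tan process → the crimson process → the lavender process, so the lavender process always comes after the tan process.
Hence the lavender process can never be scheduled before the tan process.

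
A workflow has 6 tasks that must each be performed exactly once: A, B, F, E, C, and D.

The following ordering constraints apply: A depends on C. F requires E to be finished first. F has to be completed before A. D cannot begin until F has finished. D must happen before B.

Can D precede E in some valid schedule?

Following E → F → D, E must precede D in every valid ordering.
So no valid ordering can have D before E.

No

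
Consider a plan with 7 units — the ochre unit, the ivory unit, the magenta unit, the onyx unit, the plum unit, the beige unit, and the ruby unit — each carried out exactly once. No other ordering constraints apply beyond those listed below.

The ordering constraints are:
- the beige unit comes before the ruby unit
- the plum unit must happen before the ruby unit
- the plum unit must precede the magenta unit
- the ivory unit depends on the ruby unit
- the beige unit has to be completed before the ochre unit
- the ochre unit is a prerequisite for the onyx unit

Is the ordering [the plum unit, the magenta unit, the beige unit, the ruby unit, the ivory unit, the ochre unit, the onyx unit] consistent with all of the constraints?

Yes

Every stated constraint is respected: the plum unit sits at position 1, ahead of the ruby unit at position 4, and each of the other listed pairs likewise has the predecessor earlier in the sequence.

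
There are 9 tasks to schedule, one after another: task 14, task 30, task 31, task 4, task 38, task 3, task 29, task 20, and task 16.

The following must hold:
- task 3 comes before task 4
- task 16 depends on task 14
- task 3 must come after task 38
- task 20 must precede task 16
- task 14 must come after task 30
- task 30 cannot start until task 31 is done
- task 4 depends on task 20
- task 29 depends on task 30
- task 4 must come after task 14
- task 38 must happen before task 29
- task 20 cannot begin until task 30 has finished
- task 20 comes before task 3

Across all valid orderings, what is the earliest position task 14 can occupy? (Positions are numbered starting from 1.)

3

Every task that must precede task 14 has to come before it. Tracing all chains that end at task 14, those tasks are: task 30, task 31 — 2 in total.
With 2 mandatory predecessors, the earliest task 14 can sit is position 2+1 = 3, and placing just those 2 first achieves it.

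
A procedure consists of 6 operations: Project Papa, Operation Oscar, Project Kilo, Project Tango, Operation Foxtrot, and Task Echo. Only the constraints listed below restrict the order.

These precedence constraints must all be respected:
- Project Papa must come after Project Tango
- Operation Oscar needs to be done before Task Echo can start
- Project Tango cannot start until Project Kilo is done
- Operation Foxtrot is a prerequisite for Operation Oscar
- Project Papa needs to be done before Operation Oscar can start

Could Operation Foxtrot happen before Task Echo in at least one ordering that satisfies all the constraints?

Yes

Operation Foxtrot is actually forced before Task Echo by the constraints, so certainly some valid ordering has Operation Foxtrot first.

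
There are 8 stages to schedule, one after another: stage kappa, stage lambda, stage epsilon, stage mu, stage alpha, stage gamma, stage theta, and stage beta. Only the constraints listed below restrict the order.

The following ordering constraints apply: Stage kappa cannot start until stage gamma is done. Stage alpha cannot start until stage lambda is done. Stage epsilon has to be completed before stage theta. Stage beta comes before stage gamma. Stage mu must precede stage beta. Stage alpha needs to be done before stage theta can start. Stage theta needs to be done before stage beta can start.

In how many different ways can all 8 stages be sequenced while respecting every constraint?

15

3 stages have no prerequisites (stage lambda, stage epsilon, stage mu), so any of them could come first.
Enumerating by repeatedly choosing an available stage (one whose prerequisites are all placed) gives 15 distinct complete orderings.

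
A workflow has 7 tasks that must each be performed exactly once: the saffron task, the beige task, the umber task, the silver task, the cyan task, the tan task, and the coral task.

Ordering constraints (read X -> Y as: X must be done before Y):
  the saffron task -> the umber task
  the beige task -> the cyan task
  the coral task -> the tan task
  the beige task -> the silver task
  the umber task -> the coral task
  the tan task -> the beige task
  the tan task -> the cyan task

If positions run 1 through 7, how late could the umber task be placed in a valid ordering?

2

Following every chain forward from the umber task, the tasks that must come later are the beige task, the silver task, the cyan task, the tan task, the coral task — 5 of them.
So at least 5 tasks follow the umber task, putting the umber task no later than position 2. That position is achievable by scheduling everything else first.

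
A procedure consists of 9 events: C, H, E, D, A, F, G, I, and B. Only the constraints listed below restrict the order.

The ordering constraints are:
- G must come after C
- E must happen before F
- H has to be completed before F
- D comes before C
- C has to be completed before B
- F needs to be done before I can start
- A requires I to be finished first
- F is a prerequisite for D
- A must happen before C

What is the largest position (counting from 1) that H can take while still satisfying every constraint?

2

Following every chain forward from H, the events that must come later are C, D, A, F, G, I, B — 7 of them.
With 7 mandatory successors out of 9 events total, the latest slot for H is 9−7 = 2, and it's reachable by doing all non-successors before H.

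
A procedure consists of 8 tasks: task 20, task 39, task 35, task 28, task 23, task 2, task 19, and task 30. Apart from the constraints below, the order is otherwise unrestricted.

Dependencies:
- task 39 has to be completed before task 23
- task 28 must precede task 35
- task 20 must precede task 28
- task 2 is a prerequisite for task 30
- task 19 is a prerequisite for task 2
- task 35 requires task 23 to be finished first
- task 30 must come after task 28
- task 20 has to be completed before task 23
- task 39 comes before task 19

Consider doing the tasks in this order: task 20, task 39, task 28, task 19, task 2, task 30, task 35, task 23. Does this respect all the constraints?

No

Here task 23 comes after task 35.
But one of the constraints requires task 23 before task 35, so this ordering violates it.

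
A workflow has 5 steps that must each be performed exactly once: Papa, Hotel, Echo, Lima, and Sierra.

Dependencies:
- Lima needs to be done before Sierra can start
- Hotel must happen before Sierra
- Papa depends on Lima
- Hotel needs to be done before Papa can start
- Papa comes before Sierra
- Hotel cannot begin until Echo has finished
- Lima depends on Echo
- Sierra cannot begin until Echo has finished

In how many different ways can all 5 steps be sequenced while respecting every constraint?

Only Echo has no prerequisites, so it must go first.
Counting all ways to extend the partial order to a total order gives 2.

2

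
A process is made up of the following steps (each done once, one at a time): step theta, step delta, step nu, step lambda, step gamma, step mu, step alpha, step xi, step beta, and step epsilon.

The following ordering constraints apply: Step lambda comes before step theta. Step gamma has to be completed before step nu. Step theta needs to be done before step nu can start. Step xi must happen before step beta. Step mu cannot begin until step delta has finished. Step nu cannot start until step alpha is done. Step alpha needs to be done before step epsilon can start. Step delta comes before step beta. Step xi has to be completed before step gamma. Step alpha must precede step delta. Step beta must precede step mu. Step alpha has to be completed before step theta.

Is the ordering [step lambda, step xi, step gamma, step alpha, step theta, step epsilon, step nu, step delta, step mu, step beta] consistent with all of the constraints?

No

Here step beta comes after step mu.
That contradicts the constraint that step beta must precede step mu.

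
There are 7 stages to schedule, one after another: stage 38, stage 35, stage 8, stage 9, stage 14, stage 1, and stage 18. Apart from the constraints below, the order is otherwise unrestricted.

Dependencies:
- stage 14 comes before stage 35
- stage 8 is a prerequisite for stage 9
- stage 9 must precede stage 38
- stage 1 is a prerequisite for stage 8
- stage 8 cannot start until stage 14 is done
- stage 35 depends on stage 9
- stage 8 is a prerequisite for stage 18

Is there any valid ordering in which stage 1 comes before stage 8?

Stage 1 is actually forced before stage 8 by the constraints, so certainly some valid ordering has stage 1 first.

Yes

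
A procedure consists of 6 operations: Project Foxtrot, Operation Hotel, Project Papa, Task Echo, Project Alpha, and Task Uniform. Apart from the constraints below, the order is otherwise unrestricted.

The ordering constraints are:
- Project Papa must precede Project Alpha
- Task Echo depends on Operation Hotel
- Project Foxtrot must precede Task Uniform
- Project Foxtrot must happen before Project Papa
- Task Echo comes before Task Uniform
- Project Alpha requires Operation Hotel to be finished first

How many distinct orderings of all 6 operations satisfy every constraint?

2 operations have no prerequisites (Project Foxtrot, Operation Hotel), so any of them could come first.
Enumerating by repeatedly choosing an available operation (one whose prerequisites are all placed) gives 18 distinct complete orderings.

18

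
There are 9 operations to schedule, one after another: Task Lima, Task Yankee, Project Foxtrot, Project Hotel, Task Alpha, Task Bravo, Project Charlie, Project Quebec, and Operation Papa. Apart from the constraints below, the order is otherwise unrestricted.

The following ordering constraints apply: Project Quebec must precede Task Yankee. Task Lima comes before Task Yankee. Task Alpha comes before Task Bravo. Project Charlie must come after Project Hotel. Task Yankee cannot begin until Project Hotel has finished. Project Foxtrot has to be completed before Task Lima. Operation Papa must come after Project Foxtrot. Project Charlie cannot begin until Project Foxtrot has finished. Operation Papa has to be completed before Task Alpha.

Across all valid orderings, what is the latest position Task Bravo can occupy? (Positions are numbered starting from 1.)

Task Bravo has no required successors, so nothing stops it from going last (position 9).

9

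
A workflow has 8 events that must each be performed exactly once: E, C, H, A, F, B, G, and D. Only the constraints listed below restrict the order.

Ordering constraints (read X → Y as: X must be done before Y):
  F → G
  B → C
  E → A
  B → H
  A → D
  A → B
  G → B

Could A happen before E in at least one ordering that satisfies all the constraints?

No

There is a dependency chain E → A, so A always comes after E.
Hence A can never be scheduled before E.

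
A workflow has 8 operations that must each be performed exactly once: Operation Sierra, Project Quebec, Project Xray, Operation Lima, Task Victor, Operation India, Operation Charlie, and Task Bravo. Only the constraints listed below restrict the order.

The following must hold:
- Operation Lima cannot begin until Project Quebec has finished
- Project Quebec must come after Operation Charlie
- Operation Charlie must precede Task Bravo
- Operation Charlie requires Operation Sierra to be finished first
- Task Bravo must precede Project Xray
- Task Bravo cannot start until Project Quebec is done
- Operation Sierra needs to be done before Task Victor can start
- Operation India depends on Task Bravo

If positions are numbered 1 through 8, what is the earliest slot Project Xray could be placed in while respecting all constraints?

The operations that are forced before Project Xray, directly or transitively, are Operation Sierra, Project Quebec, Operation Charlie, Task Bravo. That's 4 operations.
With 4 mandatory predecessors, the earliest Project Xray can sit is position 4+1 = 5, and placing just those 4 first achieves it.

5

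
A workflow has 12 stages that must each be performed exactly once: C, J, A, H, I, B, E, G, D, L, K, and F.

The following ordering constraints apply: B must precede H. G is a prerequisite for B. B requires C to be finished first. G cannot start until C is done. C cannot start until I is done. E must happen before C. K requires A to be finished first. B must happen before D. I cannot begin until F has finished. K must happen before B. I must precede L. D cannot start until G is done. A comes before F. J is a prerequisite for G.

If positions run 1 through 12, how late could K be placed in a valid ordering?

9

Every stage that must follow K has to come after it. Tracing all chains starting from K, those stages are: H, B, D — 3 in total.
With 3 mandatory successors out of 12 stages total, the latest slot for K is 12−3 = 9, and it's reachable by doing all non-successors before K.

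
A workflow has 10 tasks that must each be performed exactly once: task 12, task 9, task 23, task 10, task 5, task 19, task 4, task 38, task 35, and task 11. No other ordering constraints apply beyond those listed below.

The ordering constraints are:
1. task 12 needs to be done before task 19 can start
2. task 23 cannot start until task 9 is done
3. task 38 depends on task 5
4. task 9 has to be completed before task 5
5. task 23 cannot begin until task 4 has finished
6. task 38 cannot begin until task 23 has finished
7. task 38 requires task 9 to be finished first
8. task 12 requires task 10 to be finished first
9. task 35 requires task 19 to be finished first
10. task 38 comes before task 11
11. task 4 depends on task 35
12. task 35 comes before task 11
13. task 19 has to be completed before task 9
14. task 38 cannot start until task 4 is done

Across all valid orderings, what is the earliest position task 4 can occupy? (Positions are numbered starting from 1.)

5

Every task that must precede task 4 has to come before it. Tracing all chains that end at task 4, those tasks are: task 12, task 10, task 19, task 35 — 4 in total.
So at minimum 4 tasks come before task 4, putting task 4 no earlier than position 5. That position is achievable by scheduling exactly those predecessors first.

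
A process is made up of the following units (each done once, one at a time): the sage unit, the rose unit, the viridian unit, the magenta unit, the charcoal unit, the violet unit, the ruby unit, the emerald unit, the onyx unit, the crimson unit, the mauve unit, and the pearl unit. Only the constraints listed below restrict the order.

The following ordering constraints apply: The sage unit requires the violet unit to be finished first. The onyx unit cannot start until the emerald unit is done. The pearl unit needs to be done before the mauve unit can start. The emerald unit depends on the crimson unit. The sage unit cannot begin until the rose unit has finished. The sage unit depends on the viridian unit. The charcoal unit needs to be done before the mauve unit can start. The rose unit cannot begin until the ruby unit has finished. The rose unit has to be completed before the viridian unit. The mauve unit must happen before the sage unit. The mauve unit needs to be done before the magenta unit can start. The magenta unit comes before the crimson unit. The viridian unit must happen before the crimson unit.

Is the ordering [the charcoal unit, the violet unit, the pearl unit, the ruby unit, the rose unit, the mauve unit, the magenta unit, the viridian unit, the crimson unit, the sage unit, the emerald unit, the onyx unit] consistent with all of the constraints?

Checking each listed constraint against this order: for instance, the violet unit is in position 2 and the sage unit in position 10, so that constraint holds — and the remaining constraints check out the same way.

Yes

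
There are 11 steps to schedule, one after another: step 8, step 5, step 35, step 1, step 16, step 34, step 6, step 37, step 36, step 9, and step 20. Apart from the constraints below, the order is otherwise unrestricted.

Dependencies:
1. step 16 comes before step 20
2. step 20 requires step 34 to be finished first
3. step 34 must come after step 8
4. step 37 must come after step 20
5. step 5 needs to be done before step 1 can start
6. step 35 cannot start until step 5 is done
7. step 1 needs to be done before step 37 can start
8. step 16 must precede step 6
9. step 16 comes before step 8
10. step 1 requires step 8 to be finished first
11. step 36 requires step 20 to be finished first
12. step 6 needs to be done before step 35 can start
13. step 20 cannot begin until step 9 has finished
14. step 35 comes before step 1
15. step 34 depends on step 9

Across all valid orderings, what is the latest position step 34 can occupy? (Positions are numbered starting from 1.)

8

Following every chain forward from step 34, the steps that must come later are step 37, step 36, step 20 — 3 of them.
So at least 3 steps follow step 34, putting step 34 no later than position 8. That position is achievable by scheduling everything else first.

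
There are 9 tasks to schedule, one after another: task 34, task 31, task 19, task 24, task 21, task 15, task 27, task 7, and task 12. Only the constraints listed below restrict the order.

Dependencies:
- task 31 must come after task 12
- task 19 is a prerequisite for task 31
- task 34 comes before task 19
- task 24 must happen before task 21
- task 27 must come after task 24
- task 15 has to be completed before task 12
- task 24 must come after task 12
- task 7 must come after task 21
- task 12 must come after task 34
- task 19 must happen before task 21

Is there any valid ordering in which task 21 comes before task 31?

The constraints leave task 21 and task 31 unordered relative to each other; nothing requires task 31 earlier.
That means at least one valid schedule has task 21 before task 31.

Yes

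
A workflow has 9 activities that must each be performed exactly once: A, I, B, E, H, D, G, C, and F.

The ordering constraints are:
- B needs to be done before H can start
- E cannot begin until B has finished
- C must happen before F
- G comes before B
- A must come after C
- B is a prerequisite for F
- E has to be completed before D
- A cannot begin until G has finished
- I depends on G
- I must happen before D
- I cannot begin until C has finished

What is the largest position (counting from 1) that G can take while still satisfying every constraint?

Every activity that must follow G has to come after it. Tracing all chains starting from G, those activities are: A, I, B, E, H, D, F — 7 in total.
So at least 7 activities follow G, putting G no later than position 2. That position is achievable by scheduling everything else first.

2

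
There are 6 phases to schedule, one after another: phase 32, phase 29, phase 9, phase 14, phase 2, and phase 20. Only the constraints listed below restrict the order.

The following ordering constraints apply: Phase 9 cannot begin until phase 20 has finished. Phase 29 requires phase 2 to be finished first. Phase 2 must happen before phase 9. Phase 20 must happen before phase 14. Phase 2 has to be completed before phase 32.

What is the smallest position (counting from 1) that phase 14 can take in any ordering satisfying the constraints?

The only phase forced before phase 14 (directly or transitively) is phase 20.
With 1 mandatory predecessor, the earliest phase 14 can sit is position 1+1 = 2, and placing just that one first achieves it.

2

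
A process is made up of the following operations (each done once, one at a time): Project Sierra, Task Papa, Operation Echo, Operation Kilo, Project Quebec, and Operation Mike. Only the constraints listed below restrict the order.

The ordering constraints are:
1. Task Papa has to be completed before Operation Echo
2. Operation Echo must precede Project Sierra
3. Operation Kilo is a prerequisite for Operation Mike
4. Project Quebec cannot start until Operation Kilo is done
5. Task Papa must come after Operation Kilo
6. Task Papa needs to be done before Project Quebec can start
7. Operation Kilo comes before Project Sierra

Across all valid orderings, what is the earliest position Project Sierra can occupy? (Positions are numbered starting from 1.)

4

Every operation that must precede Project Sierra has to come before it. Tracing all chains that end at Project Sierra, those operations are: Task Papa, Operation Echo, Operation Kilo — 3 in total.
With 3 mandatory predecessors, the earliest Project Sierra can sit is position 3+1 = 4, and placing just those 3 first achieves it.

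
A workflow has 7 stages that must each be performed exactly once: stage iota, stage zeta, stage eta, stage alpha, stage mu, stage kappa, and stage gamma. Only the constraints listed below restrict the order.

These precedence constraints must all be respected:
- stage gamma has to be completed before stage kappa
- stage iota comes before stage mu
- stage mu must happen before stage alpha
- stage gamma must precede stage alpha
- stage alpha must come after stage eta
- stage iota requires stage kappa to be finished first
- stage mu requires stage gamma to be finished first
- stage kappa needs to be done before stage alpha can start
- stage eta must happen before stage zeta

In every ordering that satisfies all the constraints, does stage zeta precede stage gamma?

Stage zeta and stage gamma are not related by any chain of constraints.
There exist valid orderings with stage gamma before stage zeta, so stage zeta is not required to come first.

No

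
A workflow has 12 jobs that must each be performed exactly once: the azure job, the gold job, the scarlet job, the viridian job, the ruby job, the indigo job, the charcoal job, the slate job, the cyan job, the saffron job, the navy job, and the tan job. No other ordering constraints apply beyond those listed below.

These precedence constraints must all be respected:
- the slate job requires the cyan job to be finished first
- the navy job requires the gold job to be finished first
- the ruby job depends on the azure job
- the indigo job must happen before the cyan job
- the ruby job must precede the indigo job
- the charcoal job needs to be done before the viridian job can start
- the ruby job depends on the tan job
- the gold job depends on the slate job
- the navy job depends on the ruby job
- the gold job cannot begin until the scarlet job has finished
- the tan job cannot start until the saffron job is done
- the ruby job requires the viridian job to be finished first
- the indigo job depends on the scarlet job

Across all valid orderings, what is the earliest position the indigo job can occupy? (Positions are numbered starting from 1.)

8

The jobs that are forced before the indigo job, directly or transitively, are the azure job, the scarlet job, the viridian job, the ruby job, the charcoal job, the saffron job, the tan job. That's 7 jobs.
With 7 mandatory predecessors, the earliest the indigo job can sit is position 7+1 = 8, and placing just those 7 first achieves it.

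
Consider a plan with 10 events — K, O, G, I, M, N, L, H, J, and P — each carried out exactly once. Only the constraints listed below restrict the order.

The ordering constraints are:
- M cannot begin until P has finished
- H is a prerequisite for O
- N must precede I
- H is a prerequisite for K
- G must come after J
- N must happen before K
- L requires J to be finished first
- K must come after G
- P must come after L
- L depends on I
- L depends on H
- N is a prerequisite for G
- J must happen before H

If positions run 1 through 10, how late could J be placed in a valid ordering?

3

The events that are forced after J, directly or by a chain of constraints, are K, O, G, M, L, H, P. That's 7 events.
So at least 7 events follow J, putting J no later than position 3. That position is achievable by scheduling everything else first.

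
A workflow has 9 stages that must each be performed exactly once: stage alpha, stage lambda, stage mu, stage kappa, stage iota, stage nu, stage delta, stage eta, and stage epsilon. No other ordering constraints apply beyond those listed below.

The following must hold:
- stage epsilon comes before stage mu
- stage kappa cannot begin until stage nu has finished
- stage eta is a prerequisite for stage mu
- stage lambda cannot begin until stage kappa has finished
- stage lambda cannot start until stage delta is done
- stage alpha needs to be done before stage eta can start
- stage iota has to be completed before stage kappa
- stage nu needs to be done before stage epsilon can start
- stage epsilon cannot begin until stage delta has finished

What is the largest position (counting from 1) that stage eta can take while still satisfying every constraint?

8

The only stage forced after stage eta (directly or by a chain) is stage mu.
So at least 1 stage follows stage eta, putting stage eta no later than position 8. That position is achievable by scheduling everything else first.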